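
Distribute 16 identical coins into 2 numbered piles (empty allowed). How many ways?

Stars and bars: C(n+k-1, k-1) = C(17,1).

Final answer: C(17,1) = 17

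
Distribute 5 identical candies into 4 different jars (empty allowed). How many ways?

Stars and bars: C(n+k-1, k-1) = C(8,3).

Final answer: C(8,3) = 56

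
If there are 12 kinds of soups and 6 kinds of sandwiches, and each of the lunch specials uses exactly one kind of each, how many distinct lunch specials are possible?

By the multiplication principle: 12 x 6.

Final answer: 72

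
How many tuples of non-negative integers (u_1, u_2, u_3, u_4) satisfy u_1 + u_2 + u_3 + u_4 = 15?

Stars and bars with 15 stars and 3 bars:
C(15+4-1, 4-1) = C(18,3).

Final answer: C(18,3) = 816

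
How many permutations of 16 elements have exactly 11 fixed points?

Choose which 11 elements are fixed: C(16,11) = 4368.
Derange the remaining 5 using D(j) = (j-1)(D(j-1) + D(j-2)), D(0)=1, D(1)=0: D(2)=1, D(3)=2, D(4)=9, D(5)=44.
Total: 4368 x 44.

Final answer: C(16,11) D(5) = 192192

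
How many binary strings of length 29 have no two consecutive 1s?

A valid string ends in 0 (append to any length-(n-1) valid string) or in 01 (append to any length-(n-2) valid string), so a(n) = a(n-1) + a(n-2) with a(1)=2, a(2)=3.
Computing successive values: a(1)=2, a(2)=3, a(3)=5, a(4)=8, a(5)=13, a(6)=21, a(7)=34, a(8)=55, a(9)=89, a(10)=144, a(11)=233, a(12)=377, a(13)=610, a(14)=987, a(15)=1597, a(16)=2584, a(17)=4181, a(18)=6765, a(19)=10946, a(20)=17711, a(21)=28657, a(22)=46368, a(23)=75025, a(24)=121393, a(25)=196418, a(26)=317811, a(27)=514229, a(28)=832040, a(29)=1346269.

Final answer: 1346269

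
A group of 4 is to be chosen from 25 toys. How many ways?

C(25,4) = 25!/(4! x 21!).

Final answer: \binom{25}{4} = 12650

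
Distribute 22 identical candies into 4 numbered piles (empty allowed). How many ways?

Stars and bars: C(n+k-1, k-1) = C(25,3).

Final answer: C(25,3) = 2300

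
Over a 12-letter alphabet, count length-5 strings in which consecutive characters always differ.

First character: 12 choices. Each subsequent: 11 choices (must differ from the previous one).
Total: 12 x 11^4.

Final answer: 12 x 11^{4} = 175692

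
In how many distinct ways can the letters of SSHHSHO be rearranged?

Letters (H:3, O:1, S:3). Total letters: 7.
Permutations = 7!/(3! x 3!).

Final answer: 140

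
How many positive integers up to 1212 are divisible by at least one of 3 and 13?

Multiples of 3: 404. Multiples of 13: 93. Of both (lcm=39): 31.
By inclusion-exclusion: 404 + 93 - 31.

Final answer: 466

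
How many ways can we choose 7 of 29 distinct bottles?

C(29,7) = 29!/(7! x 22!).

Final answer: \binom{29}{7} = 1560780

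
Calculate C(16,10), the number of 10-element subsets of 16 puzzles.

C(16,10) = 16!/(10! x 6!).

Final answer: \binom{16}{10} = 8008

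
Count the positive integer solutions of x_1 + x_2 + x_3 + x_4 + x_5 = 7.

Substitute x'_i = x_i - 1 (so x'_i >= 0). Then sum x'_i = 7 - 5 = 2.
Stars and bars: C(2+5-1, 5-1) = C(6,4).

Final answer: C(6,4) = 15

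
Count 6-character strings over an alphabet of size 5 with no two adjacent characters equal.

First character: 5 choices. Each subsequent: 4 choices (must differ from the previous one).
Total: 5 x 4^5.

Final answer: 5 x 4^{5} = 5120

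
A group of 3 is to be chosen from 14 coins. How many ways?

C(14,3) = 14!/(3! x (14-3)!).

Final answer: C(14,3) = 364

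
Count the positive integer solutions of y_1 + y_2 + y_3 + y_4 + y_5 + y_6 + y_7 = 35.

Substitute y'_i = y_i - 1 (so y'_i >= 0). Then sum y'_i = 35 - 7 = 28.
Stars and bars: C(28+7-1, 7-1) = C(34,6).

Final answer: C(34,6) = 1344904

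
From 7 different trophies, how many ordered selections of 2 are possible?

P(7,2) = 7!/(7-2)! = 7!/5!.

Final answer: P(7,2) = 42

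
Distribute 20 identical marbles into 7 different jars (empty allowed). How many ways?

Stars and bars: C(n+k-1, k-1) = C(26,6).

Final answer: C(26,6) = 230230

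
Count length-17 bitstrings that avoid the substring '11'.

Classify by the final bit: ...0 gives a(n-1) strings, ...01 gives a(n-2) strings. Thus a(n) = a(n-1) + a(n-2) with a(1)=2, a(2)=3.
Building up term by term: a(1)=2, a(2)=3, a(3)=5, a(4)=8, a(5)=13, a(6)=21, a(7)=34, a(8)=55, a(9)=89, a(10)=144, a(11)=233, a(12)=377, a(13)=610, a(14)=987, a(15)=1597, a(16)=2584, a(17)=4181.

Final answer: 4181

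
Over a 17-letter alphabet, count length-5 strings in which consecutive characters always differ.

Let g(n) count such strings. g(1) = 17, and each valid string of length n-1 extends in 16 ways (any symbol but the last), so g(n) = 16 g(n-1).
Total: g(5) = 17 x 16^4.

Final answer: 17 x 16^{4} = 1114112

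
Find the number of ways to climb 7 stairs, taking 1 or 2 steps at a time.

Condition on the final move: it is a 1-step (f(n-1) ways to get there) or a 2-step (f(n-2) ways), so f(n) = f(n-1) + f(n-2), with f(1)=1, f(2)=2.
Computing successive values: f(1)=1, f(2)=2, f(3)=3, f(4)=5, f(5)=8, f(6)=13, f(7)=21.

Final answer: 21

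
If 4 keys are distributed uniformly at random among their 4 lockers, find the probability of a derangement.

D(n) = (n-1)(D(n-1) + D(n-2)), D(0)=1, D(1)=0.
Building up: D(2)=1, D(3)=2, D(4)=9.
Total arrangements: 4! = 24.
Probability = D(4)/4! = 3/8.

Final answer: D(4)/4! = 9/24 = 0.375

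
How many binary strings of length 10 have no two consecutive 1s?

Classify by the final bit: ...0 gives a(n-1) strings, ...01 gives a(n-2) strings. Thus a(n) = a(n-1) + a(n-2) with a(1)=2, a(2)=3.
Building up term by term: a(1)=2, a(2)=3, a(3)=5, a(4)=8, a(5)=13, a(6)=21, a(7)=34, a(8)=55, a(9)=89, a(10)=144.

Final answer: 144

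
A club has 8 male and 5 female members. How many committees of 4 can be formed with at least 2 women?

Sum over valid woman counts:
C(5,2)C(8,2) = 280
C(5,3)C(8,1) = 80
C(5,4)C(8,0) = 5
Total: 280 + 80 + 5.

Final answer: 365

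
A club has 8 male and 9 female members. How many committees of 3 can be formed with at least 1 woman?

Sum over valid woman counts:
C(9,1)C(8,2) = 252
C(9,2)C(8,1) = 288
C(9,3)C(8,0) = 84
Total: 252 + 288 + 84.

Final answer: 624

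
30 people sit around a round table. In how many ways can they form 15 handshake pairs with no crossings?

This is counted by the nth Catalan number C_n. Here n = 30/2 = 15.
C_n = C(2n,n) - C(2n,n+1), so C_{15} = C(30,15) - C(30,16) = 155117520 - 145422675.

Final answer: C_{15} = 9694845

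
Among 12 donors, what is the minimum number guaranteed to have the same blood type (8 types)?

There are 8 possible values for blood type (8 types). With 12 donors and 8 categories, by pigeonhole: ceiling(12/8).

Final answer: 2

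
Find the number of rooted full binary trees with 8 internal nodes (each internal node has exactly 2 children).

The structures are counted by the Catalan number C_n. Here n = 8.
C_n = C(2n,n) - C(2n,n+1), so C_{8} = C(16,8) - C(16,9) = 12870 - 11440.

Final answer: C_{8} = 1430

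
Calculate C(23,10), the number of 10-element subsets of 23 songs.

C(23,10) = 23!/(10! x 13!).

Final answer: \binom{23}{10} = 1144066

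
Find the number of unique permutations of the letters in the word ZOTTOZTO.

Letters (O:3, T:3, Z:2). Total letters: 8.
Permutations = 8!/(3! x 3! x 2!).

Final answer: 560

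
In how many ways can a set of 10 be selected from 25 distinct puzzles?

C(25,10) = 25!/(10! x 15!).

Final answer: \binom{25}{10} = 3268760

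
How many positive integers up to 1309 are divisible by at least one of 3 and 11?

Multiples of 3: 436. Multiples of 11: 119. Of both (lcm=33): 39.
By inclusion-exclusion: 436 + 119 - 39.

Final answer: 516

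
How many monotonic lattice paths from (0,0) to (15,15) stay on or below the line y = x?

Total monotonic paths to (15,15): C(30,15) = 155117520.
Reflecting each bad path at its first crossing gives a bijection with paths to (14,16): C(30,16) = 145422675.
Valid Dyck paths: 155117520 - 145422675.
(Check: C(30,15) - C(30,16) = C(30,15)/16, the Catalan number C_{15}.)

Final answer: C_{15} = 9694845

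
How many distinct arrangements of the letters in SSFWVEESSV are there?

Letters (E:2, F:1, S:4, V:2, W:1). Total letters: 10.
Permutations = 10!/(4! x 2! x 2!).

Final answer: 37800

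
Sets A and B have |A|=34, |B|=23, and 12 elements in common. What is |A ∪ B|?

|A union B| = |A| + |B| - |A intersect B| = 34 + 23 - 12.

Final answer: 45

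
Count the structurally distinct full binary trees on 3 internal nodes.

This is counted by the nth Catalan number C_n. Here n = 3.
C_n = (2n)!/(n!(n+1)!), so C_{3} = 6!/(3! x 4!) = C(6,3)/4 = 20/4.

Final answer: C_{3} = 5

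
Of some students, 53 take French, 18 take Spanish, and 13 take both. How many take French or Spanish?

|A union B| = |A| + |B| - |A intersect B| = 53 + 18 - 13.

Final answer: 58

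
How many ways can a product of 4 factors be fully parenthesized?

This is counted by the nth Catalan number C_n. Here n = 4 - 1 = 3.
C_n = C(2n,n)/(n+1), so C_{3} = C(6,3)/4 = 20/4.

Final answer: C_{3} = 5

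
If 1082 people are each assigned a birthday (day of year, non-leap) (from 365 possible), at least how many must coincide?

There are 365 possible values for birthday (day of year, non-leap). With 1082 people and 365 categories, by pigeonhole: ceiling(1082/365).

Final answer: 3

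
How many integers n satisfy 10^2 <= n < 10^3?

The leading digit cannot be 0 (9 options); the other 2 digits can be anything (10 options each).
Total: 9 x 10^2.

Final answer: 900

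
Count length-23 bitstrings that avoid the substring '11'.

A valid string ends in 0 (append to any length-(n-1) valid string) or in 01 (append to any length-(n-2) valid string), so a(n) = a(n-1) + a(n-2) with a(1)=2, a(2)=3.
Building up term by term: a(1)=2, a(2)=3, a(3)=5, a(4)=8, a(5)=13, a(6)=21, a(7)=34, a(8)=55, a(9)=89, a(10)=144, a(11)=233, a(12)=377, a(13)=610, a(14)=987, a(15)=1597, a(16)=2584, a(17)=4181, a(18)=6765, a(19)=10946, a(20)=17711, a(21)=28657, a(22)=46368, a(23)=75025.

Final answer: 75025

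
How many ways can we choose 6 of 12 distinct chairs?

C(12,6) = 12!/(6! x 6!).

Final answer: \binom{12}{6} = 924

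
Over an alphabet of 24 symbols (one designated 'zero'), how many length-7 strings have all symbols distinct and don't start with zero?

First digit: 23 (nonzero). Second: 23 (not first). Third: 22, etc.
Total: 23 x 23 x 22 x 21 x 20 x 19 x 18.

Final answer: 1671682320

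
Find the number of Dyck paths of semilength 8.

Total monotonic paths to (8,8): C(16,8) = 12870.
By the reflection principle, paths that go above the diagonal number C(16,9) = 11440.
Valid Dyck paths: 12870 - 11440.
(Check: C(16,8) - C(16,9) = C(16,8)/9, the Catalan number C_{8}.)

Final answer: C_{8} = 1430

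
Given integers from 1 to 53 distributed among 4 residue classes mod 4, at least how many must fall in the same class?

By pigeonhole with 53 objects and 4 categories: ceiling(53/4).

Final answer: 14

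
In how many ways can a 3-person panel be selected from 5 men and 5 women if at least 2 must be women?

Sum over valid woman counts:
C(5,2)C(5,1) = 50
C(5,3)C(5,0) = 10
Total: 50 + 10.

Final answer: 60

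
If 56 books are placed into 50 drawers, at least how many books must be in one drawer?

By the pigeonhole principle: ceiling(56/50).

Final answer: 2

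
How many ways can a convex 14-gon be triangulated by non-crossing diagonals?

This is a standard Catalan-number count: the answer is C_n. Here n = 14 - 2 = 12.
C_n = (2n)!/(n!(n+1)!), so C_{12} = 24!/(12! x 13!) = C(24,12)/13 = 2704156/13.

Final answer: C_{12} = 208012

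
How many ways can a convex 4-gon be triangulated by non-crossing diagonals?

The structures are counted by the Catalan number C_n. Here n = 4 - 2 = 2.
C_n = C(2n,n)/(n+1), so C_{2} = C(4,2)/3 = 6/3.

Final answer: C_{2} = 2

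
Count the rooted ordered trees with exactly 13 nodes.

This is counted by the nth Catalan number C_n. Here n = 13 - 1 = 12.
C_n = (2n)!/(n!(n+1)!), so C_{12} = 24!/(12! x 13!) = C(24,12)/13 = 2704156/13.

Final answer: C_{12} = 208012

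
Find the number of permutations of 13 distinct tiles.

The number of ways to arrange 13 distinct objects is 13!.

Final answer: 13! = 6227020800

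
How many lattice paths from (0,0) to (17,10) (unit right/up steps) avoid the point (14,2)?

Total paths to (17,10): C(27,10) = 8436285.
Paths through (14,2): C(16,2) x C(11,8) = 19800.
Avoiding (14,2): 8436285 - 19800.

Final answer: 8416485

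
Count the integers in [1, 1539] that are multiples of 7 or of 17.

Multiples of 7: 219. Multiples of 17: 90. Of both (lcm=119): 12.
By inclusion-exclusion: 219 + 90 - 12.

Final answer: 297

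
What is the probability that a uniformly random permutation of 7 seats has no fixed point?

Derangements satisfy D(n) = (n-1)(D(n-1) + D(n-2)), starting from D(0)=1, D(1)=0.
Building up: D(2)=1, D(3)=2, D(4)=9, D(5)=44, D(6)=265, D(7)=1854.
Total arrangements: 7! = 5040.
Probability = D(7)/7! = 103/280.

Final answer: D(7)/7! = 1854/5040 = 0.367857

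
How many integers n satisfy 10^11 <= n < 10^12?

First digit: 9 choices (1-9). Each of the remaining 11 digits: 10 choices.
Total: 9 x 10^11.

Final answer: 900000000000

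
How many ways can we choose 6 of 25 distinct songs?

C(25,6) = 25!/(6! x (25-6)!).

Final answer: C(25,6) = 177100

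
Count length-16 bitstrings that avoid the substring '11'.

A valid string ends in 0 (append to any length-(n-1) valid string) or in 01 (append to any length-(n-2) valid string), so a(n) = a(n-1) + a(n-2) with a(1)=2, a(2)=3.
Iterating the recurrence: a(1)=2, a(2)=3, a(3)=5, a(4)=8, a(5)=13, a(6)=21, a(7)=34, a(8)=55, a(9)=89, a(10)=144, a(11)=233, a(12)=377, a(13)=610, a(14)=987, a(15)=1597, a(16)=2584.

Final answer: 2584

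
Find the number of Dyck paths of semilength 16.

Total monotonic paths to (16,16): C(32,16) = 601080390.
Reflecting each bad path at its first crossing gives a bijection with paths to (15,17): C(32,17) = 565722720.
Valid Dyck paths: 601080390 - 565722720.
(These counts are the Catalan numbers.)

Final answer: C_{16} = 35357670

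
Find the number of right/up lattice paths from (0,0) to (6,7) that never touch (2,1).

Total paths to (6,7): C(13,7) = 1716.
Paths through (2,1): C(3,1) x C(10,6) = 630.
Avoiding (2,1): 1716 - 630.

Final answer: 1086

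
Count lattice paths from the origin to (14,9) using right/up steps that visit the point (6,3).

Paths (0,0)->(6,3): C(9,3) = 84.
Paths (6,3)->(14,9): C(14,6) = 3003.
By multiplication principle: 84 x 3003.

Final answer: 252252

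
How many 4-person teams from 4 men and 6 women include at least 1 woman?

Sum over valid woman counts:
C(6,1)C(4,3) = 24
C(6,2)C(4,2) = 90
C(6,3)C(4,1) = 80
C(6,4)C(4,0) = 15
Total: 24 + 90 + 80 + 15.

Final answer: 209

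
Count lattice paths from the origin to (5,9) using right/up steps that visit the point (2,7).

Paths (0,0)->(2,7): C(9,7) = 36.
Paths (2,7)->(5,9): C(5,2) = 10.
By multiplication principle: 36 x 10.

Final answer: 360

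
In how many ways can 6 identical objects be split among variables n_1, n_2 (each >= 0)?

Stars and bars with 6 stars and 1 bars:
C(6+2-1, 2-1) = C(7,1).

Final answer: C(7,1) = 7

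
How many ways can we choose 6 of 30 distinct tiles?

C(30,6) = 30!/(6! x 24!).

Final answer: \binom{30}{6} = 593775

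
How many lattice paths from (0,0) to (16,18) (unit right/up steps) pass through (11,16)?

Paths (0,0)->(11,16): C(27,16) = 13037895.
Paths (11,16)->(16,18): C(7,2) = 21.
By multiplication principle: 13037895 x 21.

Final answer: 273795795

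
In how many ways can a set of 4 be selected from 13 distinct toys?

C(13,4) = 13!/(4! x 9!).

Final answer: \binom{13}{4} = 715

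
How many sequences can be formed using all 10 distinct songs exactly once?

The number of ways to arrange 10 distinct objects is 10!.

Final answer: 10! = 3628800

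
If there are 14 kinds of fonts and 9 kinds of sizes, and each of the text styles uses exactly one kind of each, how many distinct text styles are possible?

By the multiplication principle: 14 x 9.

Final answer: 126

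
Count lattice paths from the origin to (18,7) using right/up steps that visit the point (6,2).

Paths (0,0)->(6,2): C(8,2) = 28.
Paths (6,2)->(18,7): C(17,5) = 6188.
By multiplication principle: 28 x 6188.

Final answer: 173264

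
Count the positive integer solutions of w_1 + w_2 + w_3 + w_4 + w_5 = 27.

Substitute w'_i = w_i - 1 (so w'_i >= 0). Then sum w'_i = 27 - 5 = 22.
Stars and bars: C(22+5-1, 5-1) = C(26,4).

Final answer: C(26,4) = 14950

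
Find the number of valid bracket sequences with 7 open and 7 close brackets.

This is counted by the nth Catalan number C_n. Here n = 7 (pairs).
C_n = C(2n,n)/(n+1), so C_{7} = C(14,7)/8 = 3432/8.

Final answer: C_{7} = 429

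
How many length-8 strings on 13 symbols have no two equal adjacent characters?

First character: 13 choices. Each subsequent: 12 choices (must differ from the previous one).
Total: 13 x 12^7.

Final answer: 13 x 12^{7} = 465813504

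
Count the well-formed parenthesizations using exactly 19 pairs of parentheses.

The structures are counted by the Catalan number C_n. Here n = 19 (pairs).
Using C_0 = 1 and C_(k+1) = C_k x 2(2k+1)/(k+2), build up term by term: C_1=1, C_2=2, C_3=5, C_4=14, C_5=42, C_6=132, C_7=429, C_8=1430, C_9=4862, C_10=16796, C_11=58786, C_12=208012, C_13=742900, C_14=2674440, C_15=9694845, C_16=35357670, C_17=129644790, C_18=477638700, C_19=1767263190.

Final answer: C_{19} = 1767263190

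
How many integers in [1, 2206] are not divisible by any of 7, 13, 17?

|div by 7|=315, |div by 13|=169, |div by 17|=129.
|div by 7&13|=24, |div by 7&17|=18, |div by 13&17|=9, |div by all|=1.
By inclusion-exclusion, divisible by at least one: 315+169+129-24-18-9+1 = 563.
Not divisible by any: 2206 - 563.

Final answer: 1643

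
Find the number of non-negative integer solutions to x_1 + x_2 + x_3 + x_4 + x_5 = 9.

Stars and bars with 9 stars and 4 bars:
C(9+5-1, 5-1) = C(13,4).

Final answer: C(13,4) = 715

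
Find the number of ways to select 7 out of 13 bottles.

C(13,7) = 13!/(7! x 6!).

Final answer: \binom{13}{7} = 1716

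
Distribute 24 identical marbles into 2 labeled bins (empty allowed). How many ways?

Stars and bars: C(n+k-1, k-1) = C(25,1).

Final answer: C(25,1) = 25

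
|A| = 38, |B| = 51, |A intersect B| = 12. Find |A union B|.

|A union B| = |A| + |B| - |A intersect B| = 38 + 51 - 12.

Final answer: 77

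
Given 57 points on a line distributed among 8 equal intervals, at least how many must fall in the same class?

By pigeonhole with 57 objects and 8 categories: ceiling(57/8).

Final answer: 8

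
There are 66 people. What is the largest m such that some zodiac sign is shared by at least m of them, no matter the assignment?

There are 12 possible values for zodiac sign. With 66 people and 12 categories, by pigeonhole: ceiling(66/12).

Final answer: 6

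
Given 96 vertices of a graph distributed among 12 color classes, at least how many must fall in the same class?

By pigeonhole with 96 objects and 12 categories: ceiling(96/12).

Final answer: 8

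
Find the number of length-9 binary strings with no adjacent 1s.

Let a(n) count valid strings. If the last bit is 0 the prefix is any valid string of length n-1; if it is 1 the string must end in 01 with a valid prefix of length n-2. So a(n) = a(n-1) + a(n-2), a(1)=2, a(2)=3.
Computing successive values: a(1)=2, a(2)=3, a(3)=5, a(4)=8, a(5)=13, a(6)=21, a(7)=34, a(8)=55, a(9)=89.

Final answer: 89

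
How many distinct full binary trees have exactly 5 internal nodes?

This is counted by the nth Catalan number C_n. Here n = 5.
C_n = C(2n,n) - C(2n,n+1), so C_{5} = C(10,5) - C(10,6) = 252 - 210.

Final answer: C_{5} = 42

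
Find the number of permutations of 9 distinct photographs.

The number of ways to arrange 9 distinct objects is 9!.

Final answer: 9! = 362880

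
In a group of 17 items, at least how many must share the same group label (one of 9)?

There are 9 possible values for group label (one of 9). With 17 items and 9 categories, by pigeonhole: ceiling(17/9).

Final answer: 2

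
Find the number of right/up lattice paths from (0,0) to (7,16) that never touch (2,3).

Total paths to (7,16): C(23,16) = 245157.
Paths through (2,3): C(5,3) x C(18,13) = 85680.
Avoiding (2,3): 245157 - 85680.

Final answer: 159477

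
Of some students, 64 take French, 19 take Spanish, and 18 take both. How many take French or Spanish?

|A union B| = |A| + |B| - |A intersect B| = 64 + 19 - 18.

Final answer: 65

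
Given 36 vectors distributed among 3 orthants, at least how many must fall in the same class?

By pigeonhole with 36 objects and 3 categories: ceiling(36/3).

Final answer: 12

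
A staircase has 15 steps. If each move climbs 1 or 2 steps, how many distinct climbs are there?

Let f(n) be the number of climbs. Removing the last move (1 or 2 steps) gives f(n) = f(n-1) + f(n-2); base cases f(1)=1, f(2)=2.
Iterating the recurrence: f(1)=1, f(2)=2, f(3)=3, f(4)=5, f(5)=8, f(6)=13, f(7)=21, f(8)=34, f(9)=55, f(10)=89, f(11)=144, f(12)=233, f(13)=377, f(14)=610, f(15)=987.

Final answer: 987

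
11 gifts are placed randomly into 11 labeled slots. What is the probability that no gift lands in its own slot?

D(n) = (n-1)(D(n-1) + D(n-2)), D(0)=1, D(1)=0.
Building up: D(2)=1, D(3)=2, D(4)=9, D(5)=44, D(6)=265, D(7)=1854, D(8)=14833, D(9)=133496, D(10)=1334961, D(11)=14684570.
Total arrangements: 11! = 39916800.
Probability = D(11)/11! = 1468457/3991680.

Final answer: D(11)/11! = 14684570/39916800 = 0.367879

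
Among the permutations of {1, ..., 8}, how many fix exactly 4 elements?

Choose which 4 elements are fixed: C(8,4) = 70.
Derange the remaining 4 using D(j) = (j-1)(D(j-1) + D(j-2)), D(0)=1, D(1)=0: D(2)=1, D(3)=2, D(4)=9.
Total: 70 x 9.

Final answer: C(8,4) D(4) = 630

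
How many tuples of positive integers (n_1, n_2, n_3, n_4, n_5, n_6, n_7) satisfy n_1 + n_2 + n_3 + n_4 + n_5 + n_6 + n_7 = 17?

Substitute n'_i = n_i - 1 (so n'_i >= 0). Then sum n'_i = 17 - 7 = 10.
Stars and bars: C(10+7-1, 7-1) = C(16,6).

Final answer: C(16,6) = 8008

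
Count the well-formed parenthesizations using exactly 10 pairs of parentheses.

This is a standard Catalan-number count: the answer is C_n. Here n = 10 (pairs).
Using C_0 = 1 and C_(k+1) = C_k x 2(2k+1)/(k+2), build up term by term: C_1=1, C_2=2, C_3=5, C_4=14, C_5=42, C_6=132, C_7=429, C_8=1430, C_9=4862, C_10=16796.

Final answer: C_{10} = 16796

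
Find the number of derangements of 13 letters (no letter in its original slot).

D(n) = (n-1)(D(n-1) + D(n-2)), D(0)=1, D(1)=0.
D(2) = 1 x (0 + 1) = 1
D(3) = 2 x (1 + 0) = 2
D(4) = 3 x (2 + 1) = 9
D(5) = 4 x (9 + 2) = 44
D(6) = 5 x (44 + 9) = 265
D(7) = 6 x (265 + 44) = 1854
D(8) = 7 x (1854 + 265) = 14833
D(9) = 8 x (14833 + 1854) = 133496
D(10) = 9 x (133496 + 14833) = 1334961
D(11) = 10 x (1334961 + 133496) = 14684570
D(12) = 11 x (14684570 + 1334961) = 176214841
D(13) = 12 x (D(12) + D(11)) = 12 x (176214841 + 14684570)

Final answer: D(13) = 2290792932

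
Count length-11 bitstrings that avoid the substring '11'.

Classify by the final bit: ...0 gives a(n-1) strings, ...01 gives a(n-2) strings. Thus a(n) = a(n-1) + a(n-2) with a(1)=2, a(2)=3.
Iterating the recurrence: a(1)=2, a(2)=3, a(3)=5, a(4)=8, a(5)=13, a(6)=21, a(7)=34, a(8)=55, a(9)=89, a(10)=144, a(11)=233.

Final answer: 233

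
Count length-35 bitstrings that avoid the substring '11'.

Classify by the final bit: ...0 gives a(n-1) strings, ...01 gives a(n-2) strings. Thus a(n) = a(n-1) + a(n-2) with a(1)=2, a(2)=3.
Computing successive values: a(1)=2, a(2)=3, a(3)=5, a(4)=8, a(5)=13, a(6)=21, a(7)=34, a(8)=55, a(9)=89, a(10)=144, a(11)=233, a(12)=377, a(13)=610, a(14)=987, a(15)=1597, a(16)=2584, a(17)=4181, a(18)=6765, a(19)=10946, a(20)=17711, a(21)=28657, a(22)=46368, a(23)=75025, a(24)=121393, a(25)=196418, a(26)=317811, a(27)=514229, a(28)=832040, a(29)=1346269, a(30)=2178309, a(31)=3524578, a(32)=5702887, a(33)=9227465, a(34)=14930352, a(35)=24157817.

Final answer: 24157817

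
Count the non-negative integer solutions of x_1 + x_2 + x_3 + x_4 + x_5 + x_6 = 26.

Stars and bars with 26 stars and 5 bars:
C(26+6-1, 6-1) = C(31,5).

Final answer: C(31,5) = 169911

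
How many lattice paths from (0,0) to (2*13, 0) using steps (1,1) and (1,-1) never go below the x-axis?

Total monotonic paths to (13,13): C(26,13) = 10400600.
Paths that cross above y=x (reflection bijection): C(26,14) = 9657700.
Valid Dyck paths: 10400600 - 9657700.
(Equivalently, C_{13} = C(26,13)/14 = 10400600/14.)

Final answer: C_{13} = 742900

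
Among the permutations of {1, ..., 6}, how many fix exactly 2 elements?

Choose which 2 elements are fixed: C(6,2) = 15.
Derange the remaining 4 using D(j) = (j-1)(D(j-1) + D(j-2)), D(0)=1, D(1)=0: D(2)=1, D(3)=2, D(4)=9.
Total: 15 x 9.

Final answer: C(6,2) D(4) = 135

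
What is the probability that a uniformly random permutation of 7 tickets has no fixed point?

Derangements satisfy D(n) = (n-1)(D(n-1) + D(n-2)), starting from D(0)=1, D(1)=0.
Building up: D(2)=1, D(3)=2, D(4)=9, D(5)=44, D(6)=265, D(7)=1854.
Total arrangements: 7! = 5040.
Probability = D(7)/7! = 103/280.

Final answer: D(7)/7! = 1854/5040 = 0.367857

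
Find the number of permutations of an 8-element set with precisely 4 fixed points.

Choose which 4 elements are fixed: C(8,4) = 70.
Derange the remaining 4 using D(j) = (j-1)(D(j-1) + D(j-2)), D(0)=1, D(1)=0: D(2)=1, D(3)=2, D(4)=9.
Total: 70 x 9.

Final answer: C(8,4) D(4) = 630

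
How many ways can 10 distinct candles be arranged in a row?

The number of ways to arrange 10 distinct objects is 10!.

Final answer: 10! = 3628800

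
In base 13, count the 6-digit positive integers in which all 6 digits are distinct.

The leading digit has 12 choices (anything but zero); the next has 12 (anything but the first), then 11, and so on, one fewer each time.
Total: 12 x 12 x 11 x 10 x 9 x 8.

Final answer: 1140480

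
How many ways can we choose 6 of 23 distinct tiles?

C(23,6) = 23!/(6! x (23-6)!).

Final answer: C(23,6) = 100947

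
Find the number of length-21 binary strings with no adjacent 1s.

A valid string ends in 0 (append to any length-(n-1) valid string) or in 01 (append to any length-(n-2) valid string), so a(n) = a(n-1) + a(n-2) with a(1)=2, a(2)=3.
Iterating the recurrence: a(1)=2, a(2)=3, a(3)=5, a(4)=8, a(5)=13, a(6)=21, a(7)=34, a(8)=55, a(9)=89, a(10)=144, a(11)=233, a(12)=377, a(13)=610, a(14)=987, a(15)=1597, a(16)=2584, a(17)=4181, a(18)=6765, a(19)=10946, a(20)=17711, a(21)=28657.

Final answer: 28657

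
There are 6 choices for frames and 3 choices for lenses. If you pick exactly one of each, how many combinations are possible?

By the multiplication principle: 6 x 3.

Final answer: 18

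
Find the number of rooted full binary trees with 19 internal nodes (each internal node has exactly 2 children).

This is counted by the nth Catalan number C_n. Here n = 19.
C_n = (2n)!/(n!(n+1)!), so C_{19} = 38!/(19! x 20!) = C(38,19)/20 = 35345263800/20.

Final answer: C_{19} = 1767263190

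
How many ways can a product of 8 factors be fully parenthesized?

The structures are counted by the Catalan number C_n. Here n = 8 - 1 = 7.
C_n = C(2n,n) - C(2n,n+1), so C_{7} = C(14,7) - C(14,8) = 3432 - 3003.

Final answer: C_{7} = 429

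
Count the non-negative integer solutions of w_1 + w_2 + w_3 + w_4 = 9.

Stars and bars with 9 stars and 3 bars:
C(9+4-1, 4-1) = C(12,3).

Final answer: C(12,3) = 220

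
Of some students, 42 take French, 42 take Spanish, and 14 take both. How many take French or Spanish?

|A union B| = |A| + |B| - |A intersect B| = 42 + 42 - 14.

Final answer: 70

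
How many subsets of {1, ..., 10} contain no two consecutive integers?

Let a(n) count such subsets of {1, ..., n}. Either n is excluded (a(n-1) ways) or n is included, forcing n-1 out (a(n-2) ways), so a(n) = a(n-1) + a(n-2) with a(1)=2, a(2)=3.
Computing successive values: a(1)=2, a(2)=3, a(3)=5, a(4)=8, a(5)=13, a(6)=21, a(7)=34, a(8)=55, a(9)=89, a(10)=144.

Final answer: 144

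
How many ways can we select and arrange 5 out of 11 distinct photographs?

P(11,5) = 11!/(11-5)! = 11!/6!.

Final answer: P(11,5) = 55440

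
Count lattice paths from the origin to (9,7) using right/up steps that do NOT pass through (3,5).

Total paths to (9,7): C(16,7) = 11440.
Paths through (3,5): C(8,5) x C(8,2) = 1568.
Avoiding (3,5): 11440 - 1568.

Final answer: 9872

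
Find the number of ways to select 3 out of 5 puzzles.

C(5,3) = 5!/(3! x (5-3)!).

Final answer: C(5,3) = 10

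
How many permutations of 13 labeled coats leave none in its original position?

D(n) = (n-1)(D(n-1) + D(n-2)), D(0)=1, D(1)=0.
D(2) = 1 x (0 + 1) = 1
D(3) = 2 x (1 + 0) = 2
D(4) = 3 x (2 + 1) = 9
D(5) = 4 x (9 + 2) = 44
D(6) = 5 x (44 + 9) = 265
D(7) = 6 x (265 + 44) = 1854
D(8) = 7 x (1854 + 265) = 14833
D(9) = 8 x (14833 + 1854) = 133496
D(10) = 9 x (133496 + 14833) = 1334961
D(11) = 10 x (1334961 + 133496) = 14684570
D(12) = 11 x (14684570 + 1334961) = 176214841
D(13) = 12 x (D(12) + D(11)) = 12 x (176214841 + 14684570)

Final answer: D(13) = 2290792932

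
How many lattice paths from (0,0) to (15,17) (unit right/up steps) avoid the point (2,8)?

Total paths to (15,17): C(32,17) = 565722720.
Paths through (2,8): C(10,8) x C(22,9) = 22383900.
Avoiding (2,8): 565722720 - 22383900.

Final answer: 543338820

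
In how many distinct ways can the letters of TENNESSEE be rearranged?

Letters (E:4, N:2, S:2, T:1). Total letters: 9.
Permutations = 9!/(4! x 2! x 2!).

Final answer: 3780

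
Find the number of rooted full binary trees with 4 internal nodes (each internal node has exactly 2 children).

This is counted by the nth Catalan number C_n. Here n = 4.
C_n = (2n)!/(n!(n+1)!), so C_{4} = 8!/(4! x 5!) = C(8,4)/5 = 70/5.

Final answer: C_{4} = 14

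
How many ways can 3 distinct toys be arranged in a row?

The number of ways to arrange 3 distinct objects is 3!.

Final answer: 3! = 6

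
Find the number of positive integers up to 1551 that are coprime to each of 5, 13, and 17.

|div by 5|=310, |div by 13|=119, |div by 17|=91.
|div by 5&13|=23, |div by 5&17|=18, |div by 13&17|=7, |div by all|=1.
By inclusion-exclusion, divisible by at least one: 310+119+91-23-18-7+1 = 473.
Not divisible by any: 1551 - 473.

Final answer: 1078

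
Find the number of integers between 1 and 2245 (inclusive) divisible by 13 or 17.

Multiples of 13: 172. Multiples of 17: 132. Of both (lcm=221): 10.
By inclusion-exclusion: 172 + 132 - 10.

Final answer: 294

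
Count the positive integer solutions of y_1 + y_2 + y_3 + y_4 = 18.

Substitute y'_i = y_i - 1 (so y'_i >= 0). Then sum y'_i = 18 - 4 = 14.
Stars and bars: C(14+4-1, 4-1) = C(17,3).

Final answer: C(17,3) = 680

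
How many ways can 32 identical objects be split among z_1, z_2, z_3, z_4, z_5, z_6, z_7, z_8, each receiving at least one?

Substitute z'_i = z_i - 1 (so z'_i >= 0). Then sum z'_i = 32 - 8 = 24.
Stars and bars: C(24+8-1, 8-1) = C(31,7).

Final answer: C(31,7) = 2629575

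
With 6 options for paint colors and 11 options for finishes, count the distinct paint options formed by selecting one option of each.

By the multiplication principle: 6 x 11.

Final answer: 66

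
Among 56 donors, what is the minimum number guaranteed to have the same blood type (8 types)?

There are 8 possible values for blood type (8 types). With 56 donors and 8 categories, by pigeonhole: ceiling(56/8).

Final answer: 7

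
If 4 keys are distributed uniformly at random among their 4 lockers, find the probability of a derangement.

Derangements satisfy D(n) = (n-1)(D(n-1) + D(n-2)), starting from D(0)=1, D(1)=0.
Building up: D(2)=1, D(3)=2, D(4)=9.
Total arrangements: 4! = 24.
Probability = D(4)/4! = 3/8.

Final answer: D(4)/4! = 9/24 = 0.375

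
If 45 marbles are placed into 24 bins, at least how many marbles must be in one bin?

By the pigeonhole principle: ceiling(45/24).

Final answer: 2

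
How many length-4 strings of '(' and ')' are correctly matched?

This is a standard Catalan-number count: the answer is C_n. Here n = 2 (pairs).
C_n = C(2n,n)/(n+1), so C_{2} = C(4,2)/3 = 6/3.

Final answer: C_{2} = 2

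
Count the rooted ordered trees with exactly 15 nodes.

This is counted by the nth Catalan number C_n. Here n = 15 - 1 = 14.
C_n = (2n)!/(n!(n+1)!), so C_{14} = 28!/(14! x 15!) = C(28,14)/15 = 40116600/15.

Final answer: C_{14} = 2674440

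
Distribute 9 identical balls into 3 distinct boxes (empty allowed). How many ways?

Stars and bars: C(n+k-1, k-1) = C(11,2).

Final answer: C(11,2) = 55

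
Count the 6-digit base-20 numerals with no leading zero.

These are the integers in [20^5, 20^6), so the count is 20^6 - 20^5 = 19 x 20^5.

Final answer: 60800000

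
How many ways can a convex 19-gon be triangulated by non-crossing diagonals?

This is counted by the nth Catalan number C_n. Here n = 19 - 2 = 17.
C_n = C(2n,n) - C(2n,n+1), so C_{17} = C(34,17) - C(34,18) = 2333606220 - 2203961430.

Final answer: C_{17} = 129644790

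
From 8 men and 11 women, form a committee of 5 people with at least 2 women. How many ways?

Sum over valid woman counts:
C(11,2)C(8,3) = 3080
C(11,3)C(8,2) = 4620
C(11,4)C(8,1) = 2640
C(11,5)C(8,0) = 462
Total: 3080 + 4620 + 2640 + 462.

Final answer: 10802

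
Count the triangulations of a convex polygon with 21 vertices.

This is counted by the nth Catalan number C_n. Here n = 21 - 2 = 19.
C_n = (2n)!/(n!(n+1)!), so C_{19} = 38!/(19! x 20!) = C(38,19)/20 = 35345263800/20.

Final answer: C_{19} = 1767263190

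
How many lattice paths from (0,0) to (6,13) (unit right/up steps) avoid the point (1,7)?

Total paths to (6,13): C(19,13) = 27132.
Paths through (1,7): C(8,7) x C(11,6) = 3696.
Avoiding (1,7): 27132 - 3696.

Final answer: 23436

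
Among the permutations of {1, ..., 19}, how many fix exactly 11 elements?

Choose which 11 elements are fixed: C(19,11) = 75582.
Derange the remaining 8 using D(j) = (j-1)(D(j-1) + D(j-2)), D(0)=1, D(1)=0: D(2)=1, D(3)=2, D(4)=9, D(5)=44, D(6)=265, D(7)=1854, D(8)=14833.
Total: 75582 x 14833.

Final answer: C(19,11) D(8) = 1121107806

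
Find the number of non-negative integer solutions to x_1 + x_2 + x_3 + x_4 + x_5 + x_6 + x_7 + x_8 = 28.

Stars and bars with 28 stars and 7 bars:
C(28+8-1, 8-1) = C(35,7).

Final answer: C(35,7) = 6724520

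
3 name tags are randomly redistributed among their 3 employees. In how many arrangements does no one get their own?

D(n) = (n-1)(D(n-1) + D(n-2)), D(0)=1, D(1)=0.
D(2) = 1 x (0 + 1) = 1
D(3) = 2 x (D(2) + D(1)) = 2 x (1 + 0)

Final answer: D(3) = 2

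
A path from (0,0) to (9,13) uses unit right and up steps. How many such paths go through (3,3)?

Paths (0,0)->(3,3): C(6,3) = 20.
Paths (3,3)->(9,13): C(16,10) = 8008.
By multiplication principle: 20 x 8008.

Final answer: 160160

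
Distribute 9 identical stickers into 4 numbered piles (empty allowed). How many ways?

Stars and bars: C(n+k-1, k-1) = C(12,3).

Final answer: C(12,3) = 220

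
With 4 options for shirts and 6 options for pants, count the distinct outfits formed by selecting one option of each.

By the multiplication principle: 4 x 6.

Final answer: 24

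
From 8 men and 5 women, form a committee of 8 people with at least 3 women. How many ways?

Sum over valid woman counts:
C(5,3)C(8,5) = 560
C(5,4)C(8,4) = 350
C(5,5)C(8,3) = 56
Total: 560 + 350 + 56.

Final answer: 966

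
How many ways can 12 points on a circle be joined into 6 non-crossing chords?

The structures are counted by the Catalan number C_n. Here n = 12/2 = 6.
Using C_0 = 1 and C_(k+1) = C_k x 2(2k+1)/(k+2), build up term by term: C_1=1, C_2=2, C_3=5, C_4=14, C_5=42, C_6=132.

Final answer: C_{6} = 132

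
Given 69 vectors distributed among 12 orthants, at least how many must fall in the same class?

By pigeonhole with 69 objects and 12 categories: ceiling(69/12).

Final answer: 6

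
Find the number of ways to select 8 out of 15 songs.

C(15,8) = 15!/(8! x 7!).

Final answer: \binom{15}{8} = 6435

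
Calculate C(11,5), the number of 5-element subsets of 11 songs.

C(11,5) = 11!/(5! x (11-5)!).

Final answer: C(11,5) = 462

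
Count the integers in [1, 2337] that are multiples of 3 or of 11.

Multiples of 3: 779. Multiples of 11: 212. Of both (lcm=33): 70.
By inclusion-exclusion: 779 + 212 - 70.

Final answer: 921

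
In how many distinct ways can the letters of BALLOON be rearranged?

Letters (A:1, B:1, L:2, N:1, O:2). Total letters: 7.
Permutations = 7!/(2! x 2!).

Final answer: 1260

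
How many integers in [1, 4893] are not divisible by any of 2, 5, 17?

|div by 2|=2446, |div by 5|=978, |div by 17|=287.
|div by 2&5|=489, |div by 2&17|=143, |div by 5&17|=57, |div by all|=28.
By inclusion-exclusion, divisible by at least one: 2446+978+287-489-143-57+28 = 3050.
Not divisible by any: 4893 - 3050.

Final answer: 1843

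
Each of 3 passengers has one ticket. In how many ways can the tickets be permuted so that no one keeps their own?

Derangements satisfy D(n) = (n-1)(D(n-1) + D(n-2)), starting from D(0)=1, D(1)=0.
D(2) = 1 x (0 + 1) = 1
D(3) = 2 x (D(2) + D(1)) = 2 x (1 + 0)

Final answer: D(3) = 2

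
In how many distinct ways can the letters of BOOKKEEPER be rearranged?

Letters (B:1, E:3, K:2, O:2, P:1, R:1). Total letters: 10.
Permutations = 10!/(3! x 2! x 2!).

Final answer: 151200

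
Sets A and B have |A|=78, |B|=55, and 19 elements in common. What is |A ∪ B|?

|A union B| = |A| + |B| - |A intersect B| = 78 + 55 - 19.

Final answer: 114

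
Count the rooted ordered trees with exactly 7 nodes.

This is a standard Catalan-number count: the answer is C_n. Here n = 7 - 1 = 6.
Using C_0 = 1 and C_(k+1) = C_k x 2(2k+1)/(k+2), build up term by term: C_1=1, C_2=2, C_3=5, C_4=14, C_5=42, C_6=132.

Final answer: C_{6} = 132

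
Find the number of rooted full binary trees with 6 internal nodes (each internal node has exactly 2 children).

The structures are counted by the Catalan number C_n. Here n = 6.
Using C_0 = 1 and C_(k+1) = C_k x 2(2k+1)/(k+2), build up term by term: C_1=1, C_2=2, C_3=5, C_4=14, C_5=42, C_6=132.

Final answer: C_{6} = 132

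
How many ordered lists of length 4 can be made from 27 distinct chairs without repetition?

P(27,4) = 27!/(27-4)! = 27!/23!.

Final answer: P(27,4) = 421200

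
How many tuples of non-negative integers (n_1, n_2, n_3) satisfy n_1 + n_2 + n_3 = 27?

Stars and bars with 27 stars and 2 bars:
C(27+3-1, 3-1) = C(29,2).

Final answer: C(29,2) = 406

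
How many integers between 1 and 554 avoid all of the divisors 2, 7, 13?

|div by 2|=277, |div by 7|=79, |div by 13|=42.
|div by 2&7|=39, |div by 2&13|=21, |div by 7&13|=6, |div by all|=3.
By inclusion-exclusion, divisible by at least one: 277+79+42-39-21-6+3 = 335.
Not divisible by any: 554 - 335.

Final answer: 219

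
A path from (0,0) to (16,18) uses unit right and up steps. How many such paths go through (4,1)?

Paths (0,0)->(4,1): C(5,1) = 5.
Paths (4,1)->(16,18): C(29,17) = 51895935.
By multiplication principle: 5 x 51895935.

Final answer: 259479675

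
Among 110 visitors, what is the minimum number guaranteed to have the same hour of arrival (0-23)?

There are 24 possible values for hour of arrival (0-23). With 110 visitors and 24 categories, by pigeonhole: ceiling(110/24).

Final answer: 5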